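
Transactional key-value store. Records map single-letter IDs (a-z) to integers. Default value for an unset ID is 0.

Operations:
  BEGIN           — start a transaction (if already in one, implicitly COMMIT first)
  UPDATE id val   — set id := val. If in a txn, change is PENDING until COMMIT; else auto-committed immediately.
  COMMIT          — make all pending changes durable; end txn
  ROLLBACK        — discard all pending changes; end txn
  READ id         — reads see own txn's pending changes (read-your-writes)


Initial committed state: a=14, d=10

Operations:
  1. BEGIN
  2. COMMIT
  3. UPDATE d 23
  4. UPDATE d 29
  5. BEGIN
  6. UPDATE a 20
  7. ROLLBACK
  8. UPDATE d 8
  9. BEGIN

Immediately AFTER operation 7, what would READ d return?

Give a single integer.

Initial committed: {a=14, d=10}
Op 1: BEGIN: in_txn=True, pending={}
Op 2: COMMIT: merged [] into committed; committed now {a=14, d=10}
Op 3: UPDATE d=23 (auto-commit; committed d=23)
Op 4: UPDATE d=29 (auto-commit; committed d=29)
Op 5: BEGIN: in_txn=True, pending={}
Op 6: UPDATE a=20 (pending; pending now {a=20})
Op 7: ROLLBACK: discarded pending ['a']; in_txn=False
After op 7: visible(d) = 29 (pending={}, committed={a=14, d=29})

Answer: 29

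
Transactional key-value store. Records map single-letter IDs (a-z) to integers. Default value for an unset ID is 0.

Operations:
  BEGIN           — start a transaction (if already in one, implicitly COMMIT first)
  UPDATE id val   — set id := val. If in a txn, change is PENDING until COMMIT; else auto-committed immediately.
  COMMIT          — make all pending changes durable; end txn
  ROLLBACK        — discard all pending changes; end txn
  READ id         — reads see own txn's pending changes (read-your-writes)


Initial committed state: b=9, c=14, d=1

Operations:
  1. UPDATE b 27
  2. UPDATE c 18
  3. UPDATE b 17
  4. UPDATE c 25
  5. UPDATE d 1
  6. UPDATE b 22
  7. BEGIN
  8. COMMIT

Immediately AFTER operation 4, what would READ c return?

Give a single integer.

Answer: 25

Derivation:
Initial committed: {b=9, c=14, d=1}
Op 1: UPDATE b=27 (auto-commit; committed b=27)
Op 2: UPDATE c=18 (auto-commit; committed c=18)
Op 3: UPDATE b=17 (auto-commit; committed b=17)
Op 4: UPDATE c=25 (auto-commit; committed c=25)
After op 4: visible(c) = 25 (pending={}, committed={b=17, c=25, d=1})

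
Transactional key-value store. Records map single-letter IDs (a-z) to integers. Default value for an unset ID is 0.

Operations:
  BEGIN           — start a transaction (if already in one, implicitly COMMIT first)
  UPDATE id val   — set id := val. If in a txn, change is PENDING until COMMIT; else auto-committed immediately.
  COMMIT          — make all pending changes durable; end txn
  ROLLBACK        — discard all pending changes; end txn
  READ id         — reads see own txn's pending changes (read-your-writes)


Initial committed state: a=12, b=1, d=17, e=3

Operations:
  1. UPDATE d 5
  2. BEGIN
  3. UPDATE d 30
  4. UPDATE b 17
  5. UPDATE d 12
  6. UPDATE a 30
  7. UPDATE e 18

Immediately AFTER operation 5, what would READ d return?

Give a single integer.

Initial committed: {a=12, b=1, d=17, e=3}
Op 1: UPDATE d=5 (auto-commit; committed d=5)
Op 2: BEGIN: in_txn=True, pending={}
Op 3: UPDATE d=30 (pending; pending now {d=30})
Op 4: UPDATE b=17 (pending; pending now {b=17, d=30})
Op 5: UPDATE d=12 (pending; pending now {b=17, d=12})
After op 5: visible(d) = 12 (pending={b=17, d=12}, committed={a=12, b=1, d=5, e=3})

Answer: 12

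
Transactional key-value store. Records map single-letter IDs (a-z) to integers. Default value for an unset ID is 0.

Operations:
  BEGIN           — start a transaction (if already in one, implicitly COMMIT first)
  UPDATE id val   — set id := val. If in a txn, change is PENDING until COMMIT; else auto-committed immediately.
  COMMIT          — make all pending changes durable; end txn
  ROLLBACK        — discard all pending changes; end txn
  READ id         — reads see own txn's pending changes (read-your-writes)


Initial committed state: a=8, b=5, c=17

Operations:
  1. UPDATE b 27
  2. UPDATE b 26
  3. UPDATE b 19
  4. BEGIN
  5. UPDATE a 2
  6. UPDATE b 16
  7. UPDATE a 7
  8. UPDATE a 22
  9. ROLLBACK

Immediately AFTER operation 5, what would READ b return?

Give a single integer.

Answer: 19

Derivation:
Initial committed: {a=8, b=5, c=17}
Op 1: UPDATE b=27 (auto-commit; committed b=27)
Op 2: UPDATE b=26 (auto-commit; committed b=26)
Op 3: UPDATE b=19 (auto-commit; committed b=19)
Op 4: BEGIN: in_txn=True, pending={}
Op 5: UPDATE a=2 (pending; pending now {a=2})
After op 5: visible(b) = 19 (pending={a=2}, committed={a=8, b=19, c=17})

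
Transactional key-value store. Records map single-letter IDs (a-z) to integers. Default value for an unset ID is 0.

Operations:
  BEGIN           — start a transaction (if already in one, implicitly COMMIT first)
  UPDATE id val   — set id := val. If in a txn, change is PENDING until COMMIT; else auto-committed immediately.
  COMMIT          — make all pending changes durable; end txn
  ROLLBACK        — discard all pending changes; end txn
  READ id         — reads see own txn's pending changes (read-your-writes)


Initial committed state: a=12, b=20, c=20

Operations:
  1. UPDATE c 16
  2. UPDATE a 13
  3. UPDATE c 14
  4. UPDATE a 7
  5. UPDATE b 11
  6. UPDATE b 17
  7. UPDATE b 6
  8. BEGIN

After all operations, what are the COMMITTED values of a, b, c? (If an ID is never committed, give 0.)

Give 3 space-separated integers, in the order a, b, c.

Answer: 7 6 14

Derivation:
Initial committed: {a=12, b=20, c=20}
Op 1: UPDATE c=16 (auto-commit; committed c=16)
Op 2: UPDATE a=13 (auto-commit; committed a=13)
Op 3: UPDATE c=14 (auto-commit; committed c=14)
Op 4: UPDATE a=7 (auto-commit; committed a=7)
Op 5: UPDATE b=11 (auto-commit; committed b=11)
Op 6: UPDATE b=17 (auto-commit; committed b=17)
Op 7: UPDATE b=6 (auto-commit; committed b=6)
Op 8: BEGIN: in_txn=True, pending={}
Final committed: {a=7, b=6, c=14}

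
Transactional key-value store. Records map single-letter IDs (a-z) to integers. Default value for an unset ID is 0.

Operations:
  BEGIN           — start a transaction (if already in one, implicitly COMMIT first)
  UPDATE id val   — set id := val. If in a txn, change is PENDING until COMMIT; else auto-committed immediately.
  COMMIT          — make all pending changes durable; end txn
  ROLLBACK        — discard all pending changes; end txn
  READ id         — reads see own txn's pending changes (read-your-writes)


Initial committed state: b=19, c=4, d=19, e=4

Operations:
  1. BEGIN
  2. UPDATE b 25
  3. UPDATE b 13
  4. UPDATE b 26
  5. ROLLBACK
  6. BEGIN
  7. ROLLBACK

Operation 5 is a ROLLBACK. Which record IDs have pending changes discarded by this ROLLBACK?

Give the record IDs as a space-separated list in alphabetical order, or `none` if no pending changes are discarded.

Answer: b

Derivation:
Initial committed: {b=19, c=4, d=19, e=4}
Op 1: BEGIN: in_txn=True, pending={}
Op 2: UPDATE b=25 (pending; pending now {b=25})
Op 3: UPDATE b=13 (pending; pending now {b=13})
Op 4: UPDATE b=26 (pending; pending now {b=26})
Op 5: ROLLBACK: discarded pending ['b']; in_txn=False
Op 6: BEGIN: in_txn=True, pending={}
Op 7: ROLLBACK: discarded pending []; in_txn=False
ROLLBACK at op 5 discards: ['b']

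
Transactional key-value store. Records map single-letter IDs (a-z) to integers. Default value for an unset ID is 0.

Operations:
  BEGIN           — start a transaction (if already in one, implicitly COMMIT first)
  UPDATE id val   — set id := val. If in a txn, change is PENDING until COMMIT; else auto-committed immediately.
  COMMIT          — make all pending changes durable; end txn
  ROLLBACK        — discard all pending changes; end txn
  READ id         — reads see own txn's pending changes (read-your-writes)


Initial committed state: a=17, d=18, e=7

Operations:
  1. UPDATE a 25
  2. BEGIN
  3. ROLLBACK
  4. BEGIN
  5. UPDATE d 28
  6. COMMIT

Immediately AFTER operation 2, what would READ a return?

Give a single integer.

Answer: 25

Derivation:
Initial committed: {a=17, d=18, e=7}
Op 1: UPDATE a=25 (auto-commit; committed a=25)
Op 2: BEGIN: in_txn=True, pending={}
After op 2: visible(a) = 25 (pending={}, committed={a=25, d=18, e=7})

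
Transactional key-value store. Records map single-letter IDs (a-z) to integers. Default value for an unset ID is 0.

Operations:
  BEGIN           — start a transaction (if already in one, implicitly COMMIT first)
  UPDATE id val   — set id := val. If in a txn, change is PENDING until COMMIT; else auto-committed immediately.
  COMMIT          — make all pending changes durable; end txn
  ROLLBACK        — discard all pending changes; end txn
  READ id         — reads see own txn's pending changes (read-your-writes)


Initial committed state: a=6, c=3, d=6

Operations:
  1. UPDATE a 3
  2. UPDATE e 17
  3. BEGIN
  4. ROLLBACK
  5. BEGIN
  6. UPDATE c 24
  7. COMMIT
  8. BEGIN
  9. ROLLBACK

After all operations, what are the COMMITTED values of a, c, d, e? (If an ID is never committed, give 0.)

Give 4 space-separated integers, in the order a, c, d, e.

Initial committed: {a=6, c=3, d=6}
Op 1: UPDATE a=3 (auto-commit; committed a=3)
Op 2: UPDATE e=17 (auto-commit; committed e=17)
Op 3: BEGIN: in_txn=True, pending={}
Op 4: ROLLBACK: discarded pending []; in_txn=False
Op 5: BEGIN: in_txn=True, pending={}
Op 6: UPDATE c=24 (pending; pending now {c=24})
Op 7: COMMIT: merged ['c'] into committed; committed now {a=3, c=24, d=6, e=17}
Op 8: BEGIN: in_txn=True, pending={}
Op 9: ROLLBACK: discarded pending []; in_txn=False
Final committed: {a=3, c=24, d=6, e=17}

Answer: 3 24 6 17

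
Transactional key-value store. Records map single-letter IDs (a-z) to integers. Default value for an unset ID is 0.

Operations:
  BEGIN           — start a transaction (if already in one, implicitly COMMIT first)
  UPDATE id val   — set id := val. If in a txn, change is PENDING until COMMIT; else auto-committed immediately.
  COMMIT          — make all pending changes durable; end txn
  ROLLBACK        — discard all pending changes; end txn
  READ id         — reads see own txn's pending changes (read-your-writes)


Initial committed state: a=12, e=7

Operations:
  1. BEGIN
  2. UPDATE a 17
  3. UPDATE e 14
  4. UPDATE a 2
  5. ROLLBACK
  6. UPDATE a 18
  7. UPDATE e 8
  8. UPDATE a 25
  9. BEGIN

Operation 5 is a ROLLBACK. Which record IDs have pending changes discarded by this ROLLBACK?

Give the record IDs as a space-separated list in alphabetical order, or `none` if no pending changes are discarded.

Answer: a e

Derivation:
Initial committed: {a=12, e=7}
Op 1: BEGIN: in_txn=True, pending={}
Op 2: UPDATE a=17 (pending; pending now {a=17})
Op 3: UPDATE e=14 (pending; pending now {a=17, e=14})
Op 4: UPDATE a=2 (pending; pending now {a=2, e=14})
Op 5: ROLLBACK: discarded pending ['a', 'e']; in_txn=False
Op 6: UPDATE a=18 (auto-commit; committed a=18)
Op 7: UPDATE e=8 (auto-commit; committed e=8)
Op 8: UPDATE a=25 (auto-commit; committed a=25)
Op 9: BEGIN: in_txn=True, pending={}
ROLLBACK at op 5 discards: ['a', 'e']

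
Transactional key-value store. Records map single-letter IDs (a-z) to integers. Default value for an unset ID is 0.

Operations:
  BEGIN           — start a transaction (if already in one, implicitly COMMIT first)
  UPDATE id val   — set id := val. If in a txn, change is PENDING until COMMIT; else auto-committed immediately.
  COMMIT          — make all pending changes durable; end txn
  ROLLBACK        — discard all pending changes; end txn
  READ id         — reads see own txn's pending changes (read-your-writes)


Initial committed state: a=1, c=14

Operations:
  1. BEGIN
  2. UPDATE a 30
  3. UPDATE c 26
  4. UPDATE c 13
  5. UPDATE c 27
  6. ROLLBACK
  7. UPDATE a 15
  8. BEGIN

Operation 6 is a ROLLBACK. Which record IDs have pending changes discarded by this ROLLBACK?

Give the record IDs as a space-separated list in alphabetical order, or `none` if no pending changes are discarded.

Initial committed: {a=1, c=14}
Op 1: BEGIN: in_txn=True, pending={}
Op 2: UPDATE a=30 (pending; pending now {a=30})
Op 3: UPDATE c=26 (pending; pending now {a=30, c=26})
Op 4: UPDATE c=13 (pending; pending now {a=30, c=13})
Op 5: UPDATE c=27 (pending; pending now {a=30, c=27})
Op 6: ROLLBACK: discarded pending ['a', 'c']; in_txn=False
Op 7: UPDATE a=15 (auto-commit; committed a=15)
Op 8: BEGIN: in_txn=True, pending={}
ROLLBACK at op 6 discards: ['a', 'c']

Answer: a c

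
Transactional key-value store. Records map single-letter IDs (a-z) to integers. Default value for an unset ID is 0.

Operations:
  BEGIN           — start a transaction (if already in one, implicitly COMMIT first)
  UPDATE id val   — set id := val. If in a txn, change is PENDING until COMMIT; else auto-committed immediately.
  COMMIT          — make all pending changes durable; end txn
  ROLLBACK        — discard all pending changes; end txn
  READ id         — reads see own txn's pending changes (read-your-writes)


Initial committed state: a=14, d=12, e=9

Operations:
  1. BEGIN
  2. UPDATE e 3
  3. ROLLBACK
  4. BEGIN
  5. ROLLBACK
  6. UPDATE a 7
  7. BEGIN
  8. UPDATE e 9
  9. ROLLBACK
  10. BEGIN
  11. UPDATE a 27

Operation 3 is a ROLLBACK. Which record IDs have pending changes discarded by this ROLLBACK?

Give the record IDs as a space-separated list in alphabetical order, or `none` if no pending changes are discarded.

Answer: e

Derivation:
Initial committed: {a=14, d=12, e=9}
Op 1: BEGIN: in_txn=True, pending={}
Op 2: UPDATE e=3 (pending; pending now {e=3})
Op 3: ROLLBACK: discarded pending ['e']; in_txn=False
Op 4: BEGIN: in_txn=True, pending={}
Op 5: ROLLBACK: discarded pending []; in_txn=False
Op 6: UPDATE a=7 (auto-commit; committed a=7)
Op 7: BEGIN: in_txn=True, pending={}
Op 8: UPDATE e=9 (pending; pending now {e=9})
Op 9: ROLLBACK: discarded pending ['e']; in_txn=False
Op 10: BEGIN: in_txn=True, pending={}
Op 11: UPDATE a=27 (pending; pending now {a=27})
ROLLBACK at op 3 discards: ['e']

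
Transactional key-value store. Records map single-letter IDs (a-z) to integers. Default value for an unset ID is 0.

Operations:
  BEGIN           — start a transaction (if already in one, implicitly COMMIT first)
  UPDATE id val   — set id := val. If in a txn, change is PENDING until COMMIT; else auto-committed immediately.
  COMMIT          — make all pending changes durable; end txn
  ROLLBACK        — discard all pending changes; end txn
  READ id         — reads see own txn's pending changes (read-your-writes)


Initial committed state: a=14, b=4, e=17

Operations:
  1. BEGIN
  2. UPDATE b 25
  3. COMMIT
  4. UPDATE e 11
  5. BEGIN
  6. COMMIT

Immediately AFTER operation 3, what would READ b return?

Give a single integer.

Answer: 25

Derivation:
Initial committed: {a=14, b=4, e=17}
Op 1: BEGIN: in_txn=True, pending={}
Op 2: UPDATE b=25 (pending; pending now {b=25})
Op 3: COMMIT: merged ['b'] into committed; committed now {a=14, b=25, e=17}
After op 3: visible(b) = 25 (pending={}, committed={a=14, b=25, e=17})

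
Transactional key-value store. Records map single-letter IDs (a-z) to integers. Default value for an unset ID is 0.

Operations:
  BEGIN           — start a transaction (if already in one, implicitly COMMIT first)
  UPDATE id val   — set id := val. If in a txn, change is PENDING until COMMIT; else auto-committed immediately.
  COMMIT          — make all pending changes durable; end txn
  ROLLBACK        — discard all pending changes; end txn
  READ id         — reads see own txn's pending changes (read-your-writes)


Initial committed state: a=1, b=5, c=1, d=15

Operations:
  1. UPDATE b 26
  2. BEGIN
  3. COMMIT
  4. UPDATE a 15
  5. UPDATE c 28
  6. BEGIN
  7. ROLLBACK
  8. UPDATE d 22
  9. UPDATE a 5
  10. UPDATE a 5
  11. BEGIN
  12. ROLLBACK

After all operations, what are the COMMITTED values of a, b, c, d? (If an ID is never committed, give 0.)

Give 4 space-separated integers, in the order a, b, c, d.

Answer: 5 26 28 22

Derivation:
Initial committed: {a=1, b=5, c=1, d=15}
Op 1: UPDATE b=26 (auto-commit; committed b=26)
Op 2: BEGIN: in_txn=True, pending={}
Op 3: COMMIT: merged [] into committed; committed now {a=1, b=26, c=1, d=15}
Op 4: UPDATE a=15 (auto-commit; committed a=15)
Op 5: UPDATE c=28 (auto-commit; committed c=28)
Op 6: BEGIN: in_txn=True, pending={}
Op 7: ROLLBACK: discarded pending []; in_txn=False
Op 8: UPDATE d=22 (auto-commit; committed d=22)
Op 9: UPDATE a=5 (auto-commit; committed a=5)
Op 10: UPDATE a=5 (auto-commit; committed a=5)
Op 11: BEGIN: in_txn=True, pending={}
Op 12: ROLLBACK: discarded pending []; in_txn=False
Final committed: {a=5, b=26, c=28, d=22}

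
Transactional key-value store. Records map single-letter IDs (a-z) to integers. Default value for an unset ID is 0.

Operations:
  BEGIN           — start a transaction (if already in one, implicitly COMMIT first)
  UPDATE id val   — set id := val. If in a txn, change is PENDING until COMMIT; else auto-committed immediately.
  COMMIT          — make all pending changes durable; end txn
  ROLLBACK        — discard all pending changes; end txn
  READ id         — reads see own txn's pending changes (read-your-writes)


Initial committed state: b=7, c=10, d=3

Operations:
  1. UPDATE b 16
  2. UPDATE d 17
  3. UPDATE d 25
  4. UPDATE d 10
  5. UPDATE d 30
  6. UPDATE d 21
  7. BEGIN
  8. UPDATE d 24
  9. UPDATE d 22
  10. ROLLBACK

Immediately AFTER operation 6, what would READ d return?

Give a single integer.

Initial committed: {b=7, c=10, d=3}
Op 1: UPDATE b=16 (auto-commit; committed b=16)
Op 2: UPDATE d=17 (auto-commit; committed d=17)
Op 3: UPDATE d=25 (auto-commit; committed d=25)
Op 4: UPDATE d=10 (auto-commit; committed d=10)
Op 5: UPDATE d=30 (auto-commit; committed d=30)
Op 6: UPDATE d=21 (auto-commit; committed d=21)
After op 6: visible(d) = 21 (pending={}, committed={b=16, c=10, d=21})

Answer: 21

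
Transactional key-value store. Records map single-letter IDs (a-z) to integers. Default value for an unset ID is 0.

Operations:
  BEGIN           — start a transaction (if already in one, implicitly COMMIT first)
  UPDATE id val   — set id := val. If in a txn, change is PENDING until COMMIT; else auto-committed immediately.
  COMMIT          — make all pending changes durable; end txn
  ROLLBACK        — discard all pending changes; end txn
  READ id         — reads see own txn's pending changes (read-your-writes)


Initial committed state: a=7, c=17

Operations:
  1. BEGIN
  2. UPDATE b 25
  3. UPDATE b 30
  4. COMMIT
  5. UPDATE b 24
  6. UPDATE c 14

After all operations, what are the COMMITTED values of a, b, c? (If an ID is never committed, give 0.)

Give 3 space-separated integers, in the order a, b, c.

Initial committed: {a=7, c=17}
Op 1: BEGIN: in_txn=True, pending={}
Op 2: UPDATE b=25 (pending; pending now {b=25})
Op 3: UPDATE b=30 (pending; pending now {b=30})
Op 4: COMMIT: merged ['b'] into committed; committed now {a=7, b=30, c=17}
Op 5: UPDATE b=24 (auto-commit; committed b=24)
Op 6: UPDATE c=14 (auto-commit; committed c=14)
Final committed: {a=7, b=24, c=14}

Answer: 7 24 14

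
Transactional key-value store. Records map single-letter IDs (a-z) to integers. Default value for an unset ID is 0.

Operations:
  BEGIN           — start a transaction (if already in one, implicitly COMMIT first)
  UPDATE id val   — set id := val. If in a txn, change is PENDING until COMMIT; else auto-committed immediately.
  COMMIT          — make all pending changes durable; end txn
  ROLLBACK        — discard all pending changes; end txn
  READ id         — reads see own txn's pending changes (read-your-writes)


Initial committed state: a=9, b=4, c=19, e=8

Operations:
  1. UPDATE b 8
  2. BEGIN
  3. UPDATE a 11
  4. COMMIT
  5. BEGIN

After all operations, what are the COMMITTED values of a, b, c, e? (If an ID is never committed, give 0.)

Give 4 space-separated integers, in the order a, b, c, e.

Answer: 11 8 19 8

Derivation:
Initial committed: {a=9, b=4, c=19, e=8}
Op 1: UPDATE b=8 (auto-commit; committed b=8)
Op 2: BEGIN: in_txn=True, pending={}
Op 3: UPDATE a=11 (pending; pending now {a=11})
Op 4: COMMIT: merged ['a'] into committed; committed now {a=11, b=8, c=19, e=8}
Op 5: BEGIN: in_txn=True, pending={}
Final committed: {a=11, b=8, c=19, e=8}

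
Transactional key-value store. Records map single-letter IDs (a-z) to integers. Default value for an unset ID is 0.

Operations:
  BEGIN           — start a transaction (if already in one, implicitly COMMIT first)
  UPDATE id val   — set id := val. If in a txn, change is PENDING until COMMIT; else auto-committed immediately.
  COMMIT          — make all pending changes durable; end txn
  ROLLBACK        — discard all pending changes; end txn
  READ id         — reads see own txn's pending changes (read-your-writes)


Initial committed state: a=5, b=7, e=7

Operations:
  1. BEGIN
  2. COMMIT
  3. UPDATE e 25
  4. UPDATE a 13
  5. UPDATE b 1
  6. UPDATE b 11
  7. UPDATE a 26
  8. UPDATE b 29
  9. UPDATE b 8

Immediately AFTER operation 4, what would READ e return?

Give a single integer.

Answer: 25

Derivation:
Initial committed: {a=5, b=7, e=7}
Op 1: BEGIN: in_txn=True, pending={}
Op 2: COMMIT: merged [] into committed; committed now {a=5, b=7, e=7}
Op 3: UPDATE e=25 (auto-commit; committed e=25)
Op 4: UPDATE a=13 (auto-commit; committed a=13)
After op 4: visible(e) = 25 (pending={}, committed={a=13, b=7, e=25})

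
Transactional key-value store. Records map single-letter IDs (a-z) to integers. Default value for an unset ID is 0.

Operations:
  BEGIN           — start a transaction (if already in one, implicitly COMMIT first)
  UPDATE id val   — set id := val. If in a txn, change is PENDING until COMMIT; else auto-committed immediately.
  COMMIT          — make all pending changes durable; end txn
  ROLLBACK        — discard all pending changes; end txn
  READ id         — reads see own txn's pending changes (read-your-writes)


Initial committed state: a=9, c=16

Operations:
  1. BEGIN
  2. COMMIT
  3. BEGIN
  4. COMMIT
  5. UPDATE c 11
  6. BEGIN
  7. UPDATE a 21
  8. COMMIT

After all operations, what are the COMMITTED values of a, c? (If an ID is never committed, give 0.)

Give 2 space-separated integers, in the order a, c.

Answer: 21 11

Derivation:
Initial committed: {a=9, c=16}
Op 1: BEGIN: in_txn=True, pending={}
Op 2: COMMIT: merged [] into committed; committed now {a=9, c=16}
Op 3: BEGIN: in_txn=True, pending={}
Op 4: COMMIT: merged [] into committed; committed now {a=9, c=16}
Op 5: UPDATE c=11 (auto-commit; committed c=11)
Op 6: BEGIN: in_txn=True, pending={}
Op 7: UPDATE a=21 (pending; pending now {a=21})
Op 8: COMMIT: merged ['a'] into committed; committed now {a=21, c=11}
Final committed: {a=21, c=11}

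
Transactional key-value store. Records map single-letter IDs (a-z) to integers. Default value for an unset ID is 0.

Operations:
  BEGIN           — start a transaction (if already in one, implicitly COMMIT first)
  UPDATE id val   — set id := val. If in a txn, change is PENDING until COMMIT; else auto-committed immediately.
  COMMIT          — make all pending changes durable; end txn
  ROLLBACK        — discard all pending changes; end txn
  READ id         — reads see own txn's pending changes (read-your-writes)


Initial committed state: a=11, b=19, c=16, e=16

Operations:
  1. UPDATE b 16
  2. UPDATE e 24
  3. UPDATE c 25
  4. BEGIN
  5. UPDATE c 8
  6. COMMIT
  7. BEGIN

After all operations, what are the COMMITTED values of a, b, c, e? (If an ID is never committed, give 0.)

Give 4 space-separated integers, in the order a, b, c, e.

Initial committed: {a=11, b=19, c=16, e=16}
Op 1: UPDATE b=16 (auto-commit; committed b=16)
Op 2: UPDATE e=24 (auto-commit; committed e=24)
Op 3: UPDATE c=25 (auto-commit; committed c=25)
Op 4: BEGIN: in_txn=True, pending={}
Op 5: UPDATE c=8 (pending; pending now {c=8})
Op 6: COMMIT: merged ['c'] into committed; committed now {a=11, b=16, c=8, e=24}
Op 7: BEGIN: in_txn=True, pending={}
Final committed: {a=11, b=16, c=8, e=24}

Answer: 11 16 8 24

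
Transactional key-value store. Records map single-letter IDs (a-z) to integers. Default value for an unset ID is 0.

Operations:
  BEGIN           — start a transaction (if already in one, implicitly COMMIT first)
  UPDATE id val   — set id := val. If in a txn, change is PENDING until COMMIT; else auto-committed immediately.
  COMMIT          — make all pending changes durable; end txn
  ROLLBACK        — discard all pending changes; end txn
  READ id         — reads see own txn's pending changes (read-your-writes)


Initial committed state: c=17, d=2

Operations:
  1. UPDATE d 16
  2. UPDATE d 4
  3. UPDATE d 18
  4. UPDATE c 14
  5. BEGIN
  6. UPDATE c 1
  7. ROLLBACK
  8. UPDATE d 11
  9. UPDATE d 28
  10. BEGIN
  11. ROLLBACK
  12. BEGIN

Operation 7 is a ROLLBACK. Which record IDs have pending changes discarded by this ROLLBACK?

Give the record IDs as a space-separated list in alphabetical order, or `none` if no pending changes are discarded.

Answer: c

Derivation:
Initial committed: {c=17, d=2}
Op 1: UPDATE d=16 (auto-commit; committed d=16)
Op 2: UPDATE d=4 (auto-commit; committed d=4)
Op 3: UPDATE d=18 (auto-commit; committed d=18)
Op 4: UPDATE c=14 (auto-commit; committed c=14)
Op 5: BEGIN: in_txn=True, pending={}
Op 6: UPDATE c=1 (pending; pending now {c=1})
Op 7: ROLLBACK: discarded pending ['c']; in_txn=False
Op 8: UPDATE d=11 (auto-commit; committed d=11)
Op 9: UPDATE d=28 (auto-commit; committed d=28)
Op 10: BEGIN: in_txn=True, pending={}
Op 11: ROLLBACK: discarded pending []; in_txn=False
Op 12: BEGIN: in_txn=True, pending={}
ROLLBACK at op 7 discards: ['c']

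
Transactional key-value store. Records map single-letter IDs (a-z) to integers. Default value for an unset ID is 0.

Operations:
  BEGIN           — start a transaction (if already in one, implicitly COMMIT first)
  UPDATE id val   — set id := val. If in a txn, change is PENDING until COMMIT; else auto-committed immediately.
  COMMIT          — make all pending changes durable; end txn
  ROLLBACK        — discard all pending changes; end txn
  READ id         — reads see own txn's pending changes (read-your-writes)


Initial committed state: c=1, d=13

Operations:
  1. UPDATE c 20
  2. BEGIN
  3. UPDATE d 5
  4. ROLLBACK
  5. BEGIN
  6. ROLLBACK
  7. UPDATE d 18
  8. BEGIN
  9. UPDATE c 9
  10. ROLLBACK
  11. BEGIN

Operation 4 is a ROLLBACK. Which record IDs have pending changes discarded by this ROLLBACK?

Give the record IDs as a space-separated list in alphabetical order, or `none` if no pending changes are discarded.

Initial committed: {c=1, d=13}
Op 1: UPDATE c=20 (auto-commit; committed c=20)
Op 2: BEGIN: in_txn=True, pending={}
Op 3: UPDATE d=5 (pending; pending now {d=5})
Op 4: ROLLBACK: discarded pending ['d']; in_txn=False
Op 5: BEGIN: in_txn=True, pending={}
Op 6: ROLLBACK: discarded pending []; in_txn=False
Op 7: UPDATE d=18 (auto-commit; committed d=18)
Op 8: BEGIN: in_txn=True, pending={}
Op 9: UPDATE c=9 (pending; pending now {c=9})
Op 10: ROLLBACK: discarded pending ['c']; in_txn=False
Op 11: BEGIN: in_txn=True, pending={}
ROLLBACK at op 4 discards: ['d']

Answer: d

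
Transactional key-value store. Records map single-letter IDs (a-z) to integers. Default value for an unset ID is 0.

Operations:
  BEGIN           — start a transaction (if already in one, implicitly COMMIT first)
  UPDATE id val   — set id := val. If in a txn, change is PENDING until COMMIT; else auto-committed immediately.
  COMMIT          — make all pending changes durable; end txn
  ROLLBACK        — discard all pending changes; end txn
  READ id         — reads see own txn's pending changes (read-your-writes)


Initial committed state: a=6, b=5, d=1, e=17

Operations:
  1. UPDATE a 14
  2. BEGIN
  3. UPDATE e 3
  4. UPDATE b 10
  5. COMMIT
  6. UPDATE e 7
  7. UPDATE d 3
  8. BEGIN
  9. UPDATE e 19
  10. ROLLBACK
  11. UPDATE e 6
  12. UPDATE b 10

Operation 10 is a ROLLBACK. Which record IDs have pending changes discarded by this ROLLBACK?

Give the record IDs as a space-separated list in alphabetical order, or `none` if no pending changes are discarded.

Initial committed: {a=6, b=5, d=1, e=17}
Op 1: UPDATE a=14 (auto-commit; committed a=14)
Op 2: BEGIN: in_txn=True, pending={}
Op 3: UPDATE e=3 (pending; pending now {e=3})
Op 4: UPDATE b=10 (pending; pending now {b=10, e=3})
Op 5: COMMIT: merged ['b', 'e'] into committed; committed now {a=14, b=10, d=1, e=3}
Op 6: UPDATE e=7 (auto-commit; committed e=7)
Op 7: UPDATE d=3 (auto-commit; committed d=3)
Op 8: BEGIN: in_txn=True, pending={}
Op 9: UPDATE e=19 (pending; pending now {e=19})
Op 10: ROLLBACK: discarded pending ['e']; in_txn=False
Op 11: UPDATE e=6 (auto-commit; committed e=6)
Op 12: UPDATE b=10 (auto-commit; committed b=10)
ROLLBACK at op 10 discards: ['e']

Answer: e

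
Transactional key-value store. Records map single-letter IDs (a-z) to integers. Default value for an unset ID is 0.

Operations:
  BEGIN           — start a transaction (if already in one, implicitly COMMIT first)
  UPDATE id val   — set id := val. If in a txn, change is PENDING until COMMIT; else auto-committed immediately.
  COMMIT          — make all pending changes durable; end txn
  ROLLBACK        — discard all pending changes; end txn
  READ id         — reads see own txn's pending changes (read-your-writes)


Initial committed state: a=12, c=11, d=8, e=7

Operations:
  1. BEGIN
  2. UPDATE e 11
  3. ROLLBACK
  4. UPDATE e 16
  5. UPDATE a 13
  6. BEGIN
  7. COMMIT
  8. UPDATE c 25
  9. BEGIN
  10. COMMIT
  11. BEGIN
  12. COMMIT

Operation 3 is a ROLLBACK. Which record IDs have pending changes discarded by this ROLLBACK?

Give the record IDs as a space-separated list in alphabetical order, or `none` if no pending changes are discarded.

Initial committed: {a=12, c=11, d=8, e=7}
Op 1: BEGIN: in_txn=True, pending={}
Op 2: UPDATE e=11 (pending; pending now {e=11})
Op 3: ROLLBACK: discarded pending ['e']; in_txn=False
Op 4: UPDATE e=16 (auto-commit; committed e=16)
Op 5: UPDATE a=13 (auto-commit; committed a=13)
Op 6: BEGIN: in_txn=True, pending={}
Op 7: COMMIT: merged [] into committed; committed now {a=13, c=11, d=8, e=16}
Op 8: UPDATE c=25 (auto-commit; committed c=25)
Op 9: BEGIN: in_txn=True, pending={}
Op 10: COMMIT: merged [] into committed; committed now {a=13, c=25, d=8, e=16}
Op 11: BEGIN: in_txn=True, pending={}
Op 12: COMMIT: merged [] into committed; committed now {a=13, c=25, d=8, e=16}
ROLLBACK at op 3 discards: ['e']

Answer: e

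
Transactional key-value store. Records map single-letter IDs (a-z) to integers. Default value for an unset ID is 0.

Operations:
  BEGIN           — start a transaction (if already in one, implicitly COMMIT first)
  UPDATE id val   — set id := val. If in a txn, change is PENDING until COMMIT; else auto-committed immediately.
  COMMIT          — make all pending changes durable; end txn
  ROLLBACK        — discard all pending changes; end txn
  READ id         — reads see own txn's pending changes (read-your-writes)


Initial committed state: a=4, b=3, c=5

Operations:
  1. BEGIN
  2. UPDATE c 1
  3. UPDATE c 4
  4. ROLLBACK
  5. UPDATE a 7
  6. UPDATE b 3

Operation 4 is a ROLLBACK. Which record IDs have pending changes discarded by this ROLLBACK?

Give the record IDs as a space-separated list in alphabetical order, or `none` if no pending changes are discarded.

Answer: c

Derivation:
Initial committed: {a=4, b=3, c=5}
Op 1: BEGIN: in_txn=True, pending={}
Op 2: UPDATE c=1 (pending; pending now {c=1})
Op 3: UPDATE c=4 (pending; pending now {c=4})
Op 4: ROLLBACK: discarded pending ['c']; in_txn=False
Op 5: UPDATE a=7 (auto-commit; committed a=7)
Op 6: UPDATE b=3 (auto-commit; committed b=3)
ROLLBACK at op 4 discards: ['c']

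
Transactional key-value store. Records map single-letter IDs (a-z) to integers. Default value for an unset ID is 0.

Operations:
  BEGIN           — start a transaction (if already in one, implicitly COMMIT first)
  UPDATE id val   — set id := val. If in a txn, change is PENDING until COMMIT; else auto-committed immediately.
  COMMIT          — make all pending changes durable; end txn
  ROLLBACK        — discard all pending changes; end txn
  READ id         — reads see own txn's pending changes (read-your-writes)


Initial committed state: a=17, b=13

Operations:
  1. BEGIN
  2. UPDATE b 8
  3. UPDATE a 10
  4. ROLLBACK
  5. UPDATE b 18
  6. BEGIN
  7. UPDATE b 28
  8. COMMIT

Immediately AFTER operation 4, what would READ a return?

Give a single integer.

Answer: 17

Derivation:
Initial committed: {a=17, b=13}
Op 1: BEGIN: in_txn=True, pending={}
Op 2: UPDATE b=8 (pending; pending now {b=8})
Op 3: UPDATE a=10 (pending; pending now {a=10, b=8})
Op 4: ROLLBACK: discarded pending ['a', 'b']; in_txn=False
After op 4: visible(a) = 17 (pending={}, committed={a=17, b=13})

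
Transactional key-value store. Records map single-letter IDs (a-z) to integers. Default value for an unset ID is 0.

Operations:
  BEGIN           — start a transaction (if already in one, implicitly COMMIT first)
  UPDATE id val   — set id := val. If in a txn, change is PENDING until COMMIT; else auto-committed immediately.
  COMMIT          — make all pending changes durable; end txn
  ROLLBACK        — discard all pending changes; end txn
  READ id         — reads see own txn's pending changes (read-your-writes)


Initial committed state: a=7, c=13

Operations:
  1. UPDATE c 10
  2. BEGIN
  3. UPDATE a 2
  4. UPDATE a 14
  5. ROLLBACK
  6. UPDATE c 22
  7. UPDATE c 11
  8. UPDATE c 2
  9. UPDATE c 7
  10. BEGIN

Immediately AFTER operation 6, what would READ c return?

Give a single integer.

Initial committed: {a=7, c=13}
Op 1: UPDATE c=10 (auto-commit; committed c=10)
Op 2: BEGIN: in_txn=True, pending={}
Op 3: UPDATE a=2 (pending; pending now {a=2})
Op 4: UPDATE a=14 (pending; pending now {a=14})
Op 5: ROLLBACK: discarded pending ['a']; in_txn=False
Op 6: UPDATE c=22 (auto-commit; committed c=22)
After op 6: visible(c) = 22 (pending={}, committed={a=7, c=22})

Answer: 22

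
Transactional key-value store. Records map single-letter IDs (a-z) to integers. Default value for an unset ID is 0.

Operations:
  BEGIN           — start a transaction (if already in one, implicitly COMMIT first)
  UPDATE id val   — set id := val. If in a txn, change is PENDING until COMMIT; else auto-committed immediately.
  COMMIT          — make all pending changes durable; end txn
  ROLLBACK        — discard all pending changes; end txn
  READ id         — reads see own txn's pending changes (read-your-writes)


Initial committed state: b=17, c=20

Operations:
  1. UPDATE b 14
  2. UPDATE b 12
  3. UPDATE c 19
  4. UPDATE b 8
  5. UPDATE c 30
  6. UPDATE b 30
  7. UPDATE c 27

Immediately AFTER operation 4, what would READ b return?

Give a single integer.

Answer: 8

Derivation:
Initial committed: {b=17, c=20}
Op 1: UPDATE b=14 (auto-commit; committed b=14)
Op 2: UPDATE b=12 (auto-commit; committed b=12)
Op 3: UPDATE c=19 (auto-commit; committed c=19)
Op 4: UPDATE b=8 (auto-commit; committed b=8)
After op 4: visible(b) = 8 (pending={}, committed={b=8, c=19})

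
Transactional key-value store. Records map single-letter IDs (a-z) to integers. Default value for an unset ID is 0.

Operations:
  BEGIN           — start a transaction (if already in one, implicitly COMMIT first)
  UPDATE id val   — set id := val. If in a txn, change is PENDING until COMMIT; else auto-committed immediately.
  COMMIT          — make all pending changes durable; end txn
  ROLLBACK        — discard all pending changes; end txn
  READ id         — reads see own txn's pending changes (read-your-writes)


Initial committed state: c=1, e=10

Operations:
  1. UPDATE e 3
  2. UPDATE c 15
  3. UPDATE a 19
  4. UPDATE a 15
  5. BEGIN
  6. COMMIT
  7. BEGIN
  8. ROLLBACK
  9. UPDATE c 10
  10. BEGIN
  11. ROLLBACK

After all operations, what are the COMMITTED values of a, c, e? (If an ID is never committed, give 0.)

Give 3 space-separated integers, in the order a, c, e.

Initial committed: {c=1, e=10}
Op 1: UPDATE e=3 (auto-commit; committed e=3)
Op 2: UPDATE c=15 (auto-commit; committed c=15)
Op 3: UPDATE a=19 (auto-commit; committed a=19)
Op 4: UPDATE a=15 (auto-commit; committed a=15)
Op 5: BEGIN: in_txn=True, pending={}
Op 6: COMMIT: merged [] into committed; committed now {a=15, c=15, e=3}
Op 7: BEGIN: in_txn=True, pending={}
Op 8: ROLLBACK: discarded pending []; in_txn=False
Op 9: UPDATE c=10 (auto-commit; committed c=10)
Op 10: BEGIN: in_txn=True, pending={}
Op 11: ROLLBACK: discarded pending []; in_txn=False
Final committed: {a=15, c=10, e=3}

Answer: 15 10 3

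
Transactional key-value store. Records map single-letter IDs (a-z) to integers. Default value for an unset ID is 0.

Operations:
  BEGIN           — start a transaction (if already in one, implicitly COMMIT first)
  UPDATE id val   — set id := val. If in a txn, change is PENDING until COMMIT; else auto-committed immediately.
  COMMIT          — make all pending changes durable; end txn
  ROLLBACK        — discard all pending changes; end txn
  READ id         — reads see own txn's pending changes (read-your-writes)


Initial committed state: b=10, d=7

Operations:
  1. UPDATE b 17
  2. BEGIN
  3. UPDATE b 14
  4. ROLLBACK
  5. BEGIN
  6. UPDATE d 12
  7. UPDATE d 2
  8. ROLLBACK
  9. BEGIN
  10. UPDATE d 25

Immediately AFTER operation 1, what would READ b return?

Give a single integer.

Initial committed: {b=10, d=7}
Op 1: UPDATE b=17 (auto-commit; committed b=17)
After op 1: visible(b) = 17 (pending={}, committed={b=17, d=7})

Answer: 17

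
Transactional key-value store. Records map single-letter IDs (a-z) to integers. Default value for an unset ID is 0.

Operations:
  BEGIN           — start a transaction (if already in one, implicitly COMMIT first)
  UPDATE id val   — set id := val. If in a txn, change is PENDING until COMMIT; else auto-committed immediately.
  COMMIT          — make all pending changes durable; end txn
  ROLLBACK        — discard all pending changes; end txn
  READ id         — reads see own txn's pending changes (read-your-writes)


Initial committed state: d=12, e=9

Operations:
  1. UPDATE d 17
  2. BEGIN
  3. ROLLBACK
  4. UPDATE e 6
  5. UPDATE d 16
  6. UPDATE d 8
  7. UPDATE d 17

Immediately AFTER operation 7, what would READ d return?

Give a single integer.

Initial committed: {d=12, e=9}
Op 1: UPDATE d=17 (auto-commit; committed d=17)
Op 2: BEGIN: in_txn=True, pending={}
Op 3: ROLLBACK: discarded pending []; in_txn=False
Op 4: UPDATE e=6 (auto-commit; committed e=6)
Op 5: UPDATE d=16 (auto-commit; committed d=16)
Op 6: UPDATE d=8 (auto-commit; committed d=8)
Op 7: UPDATE d=17 (auto-commit; committed d=17)
After op 7: visible(d) = 17 (pending={}, committed={d=17, e=6})

Answer: 17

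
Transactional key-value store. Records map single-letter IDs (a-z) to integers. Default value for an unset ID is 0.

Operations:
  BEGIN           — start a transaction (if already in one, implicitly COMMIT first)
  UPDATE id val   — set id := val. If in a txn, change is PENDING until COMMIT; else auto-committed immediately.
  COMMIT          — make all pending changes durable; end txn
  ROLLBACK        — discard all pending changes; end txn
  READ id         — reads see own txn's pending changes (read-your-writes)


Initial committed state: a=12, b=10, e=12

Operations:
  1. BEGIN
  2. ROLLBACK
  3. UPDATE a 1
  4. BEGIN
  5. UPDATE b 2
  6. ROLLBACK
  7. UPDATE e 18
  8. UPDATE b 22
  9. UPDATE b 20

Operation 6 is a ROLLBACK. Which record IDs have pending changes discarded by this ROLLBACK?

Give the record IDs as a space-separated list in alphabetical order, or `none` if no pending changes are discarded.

Answer: b

Derivation:
Initial committed: {a=12, b=10, e=12}
Op 1: BEGIN: in_txn=True, pending={}
Op 2: ROLLBACK: discarded pending []; in_txn=False
Op 3: UPDATE a=1 (auto-commit; committed a=1)
Op 4: BEGIN: in_txn=True, pending={}
Op 5: UPDATE b=2 (pending; pending now {b=2})
Op 6: ROLLBACK: discarded pending ['b']; in_txn=False
Op 7: UPDATE e=18 (auto-commit; committed e=18)
Op 8: UPDATE b=22 (auto-commit; committed b=22)
Op 9: UPDATE b=20 (auto-commit; committed b=20)
ROLLBACK at op 6 discards: ['b']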